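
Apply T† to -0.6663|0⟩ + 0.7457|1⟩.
-0.6663|0⟩ + (0.5273 - 0.5273i)|1⟩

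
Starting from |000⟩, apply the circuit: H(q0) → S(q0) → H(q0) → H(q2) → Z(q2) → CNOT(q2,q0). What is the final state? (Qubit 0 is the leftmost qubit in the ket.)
(1/√8 + (1/√8)i)|000⟩ + (-1/√8 + (1/√8)i)|001⟩ + (1/√8 - (1/√8)i)|100⟩ + (-1/√8 - (1/√8)i)|101⟩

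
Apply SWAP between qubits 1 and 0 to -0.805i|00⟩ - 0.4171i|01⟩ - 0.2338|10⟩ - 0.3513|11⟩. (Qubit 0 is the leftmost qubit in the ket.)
-0.805i|00⟩ - 0.2338|01⟩ - 0.4171i|10⟩ - 0.3513|11⟩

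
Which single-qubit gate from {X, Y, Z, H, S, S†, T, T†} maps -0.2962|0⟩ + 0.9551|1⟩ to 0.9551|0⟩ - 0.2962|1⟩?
X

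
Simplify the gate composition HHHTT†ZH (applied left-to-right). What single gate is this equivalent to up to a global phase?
X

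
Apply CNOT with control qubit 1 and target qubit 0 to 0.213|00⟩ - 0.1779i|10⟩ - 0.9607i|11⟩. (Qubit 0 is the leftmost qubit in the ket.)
0.213|00⟩ - 0.9607i|01⟩ - 0.1779i|10⟩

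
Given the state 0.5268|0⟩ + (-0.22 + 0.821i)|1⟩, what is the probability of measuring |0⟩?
0.2775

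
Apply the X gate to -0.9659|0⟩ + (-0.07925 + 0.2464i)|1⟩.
(-0.07925 + 0.2464i)|0⟩ - 0.9659|1⟩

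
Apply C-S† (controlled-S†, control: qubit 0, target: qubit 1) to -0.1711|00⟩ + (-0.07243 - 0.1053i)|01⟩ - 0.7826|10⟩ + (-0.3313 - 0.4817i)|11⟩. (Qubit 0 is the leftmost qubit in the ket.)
-0.1711|00⟩ + (-0.07243 - 0.1053i)|01⟩ - 0.7826|10⟩ + (-0.4817 + 0.3313i)|11⟩

C-S† leaves the control-|0⟩ kets |00⟩, |01⟩ unchanged and applies S† to qubit 1 on the control-|1⟩ pair (|10⟩, |11⟩).
S† = [[1, 0], [0, -i]].
With a = amp(|10⟩) = -0.7826 and b = amp(|11⟩) = (-0.3313 - 0.4817i):
new amp(|10⟩) = (1)·a = -0.7826
new amp(|11⟩) = (-i)·b = (-0.4817 + 0.3313i)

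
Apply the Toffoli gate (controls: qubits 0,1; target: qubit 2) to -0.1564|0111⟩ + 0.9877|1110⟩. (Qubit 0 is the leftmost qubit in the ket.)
-0.1564|0111⟩ + 0.9877|1100⟩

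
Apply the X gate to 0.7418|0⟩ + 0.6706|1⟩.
0.6706|0⟩ + 0.7418|1⟩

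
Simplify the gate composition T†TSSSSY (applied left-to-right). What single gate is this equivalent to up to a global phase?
Y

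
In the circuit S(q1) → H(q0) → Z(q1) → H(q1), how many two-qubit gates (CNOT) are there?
0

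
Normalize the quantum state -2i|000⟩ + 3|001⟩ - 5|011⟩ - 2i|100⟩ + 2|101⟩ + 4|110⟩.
-0.254i|000⟩ + 0.381|001⟩ - 0.635|011⟩ - 0.254i|100⟩ + 0.254|101⟩ + 0.508|110⟩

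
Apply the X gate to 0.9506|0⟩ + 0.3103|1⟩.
0.3103|0⟩ + 0.9506|1⟩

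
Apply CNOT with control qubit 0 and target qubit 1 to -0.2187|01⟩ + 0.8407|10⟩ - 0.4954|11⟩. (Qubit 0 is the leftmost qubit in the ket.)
-0.2187|01⟩ - 0.4954|10⟩ + 0.8407|11⟩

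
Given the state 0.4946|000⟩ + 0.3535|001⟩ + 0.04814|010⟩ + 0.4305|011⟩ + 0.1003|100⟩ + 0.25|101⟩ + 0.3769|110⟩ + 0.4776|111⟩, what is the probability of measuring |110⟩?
0.1421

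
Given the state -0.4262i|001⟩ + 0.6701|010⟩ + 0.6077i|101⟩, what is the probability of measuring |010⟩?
0.449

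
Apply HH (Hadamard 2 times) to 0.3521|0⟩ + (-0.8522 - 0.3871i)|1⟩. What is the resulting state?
0.3521|0⟩ + (-0.8522 - 0.3871i)|1⟩

H² = I, so an even number of Hadamards cancels: H^2 = I and the state is unchanged.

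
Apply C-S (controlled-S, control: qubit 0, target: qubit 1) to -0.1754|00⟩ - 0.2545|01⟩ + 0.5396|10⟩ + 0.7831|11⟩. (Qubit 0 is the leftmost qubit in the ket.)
-0.1754|00⟩ - 0.2545|01⟩ + 0.5396|10⟩ + 0.7831i|11⟩

C-S leaves the control-|0⟩ kets |00⟩, |01⟩ unchanged and applies S to qubit 1 on the control-|1⟩ pair (|10⟩, |11⟩).
S = [[1, 0], [0, i]].
With a = amp(|10⟩) = 0.5396 and b = amp(|11⟩) = 0.7831:
new amp(|10⟩) = (1)·a = 0.5396
new amp(|11⟩) = (i)·b = 0.7831i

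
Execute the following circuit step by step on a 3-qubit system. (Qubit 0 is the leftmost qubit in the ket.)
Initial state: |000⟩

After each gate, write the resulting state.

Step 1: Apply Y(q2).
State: i|001⟩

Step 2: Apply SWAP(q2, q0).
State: i|100⟩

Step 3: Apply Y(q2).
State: -|101⟩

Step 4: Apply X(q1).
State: -|111⟩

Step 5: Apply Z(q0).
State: |111⟩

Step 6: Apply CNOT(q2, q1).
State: |101⟩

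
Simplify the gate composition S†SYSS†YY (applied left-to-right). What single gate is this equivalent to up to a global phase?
Y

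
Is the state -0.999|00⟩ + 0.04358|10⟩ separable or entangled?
Separable

Writing the state as a|00⟩ + b|01⟩ + c|10⟩ + d|11⟩, it is a product state iff ad − bc = 0.
Here (a, b, c, d) = (-0.999, 0, 0.04358, 0): ad − bc = (-0.999)(0) − (0)(0.04358) = 0, so the state is separable.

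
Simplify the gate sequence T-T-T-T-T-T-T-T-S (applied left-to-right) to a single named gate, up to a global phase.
S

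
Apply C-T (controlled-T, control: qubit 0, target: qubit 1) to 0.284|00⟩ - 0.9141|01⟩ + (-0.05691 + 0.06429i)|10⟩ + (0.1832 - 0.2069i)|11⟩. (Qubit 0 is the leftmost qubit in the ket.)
0.284|00⟩ - 0.9141|01⟩ + (-0.05691 + 0.06429i)|10⟩ + (0.2758 - 0.01676i)|11⟩

C-T leaves the control-|0⟩ kets |00⟩, |01⟩ unchanged and applies T to qubit 1 on the control-|1⟩ pair (|10⟩, |11⟩).
T = [[1, 0], [0, (1/√2 + (1/√2)i)]].
With a = amp(|10⟩) = (-0.05691 + 0.06429i) and b = amp(|11⟩) = (0.1832 - 0.2069i):
new amp(|10⟩) = (1)·a = (-0.05691 + 0.06429i)
new amp(|11⟩) = (1/√2 + (1/√2)i)·b = (0.2758 - 0.01676i)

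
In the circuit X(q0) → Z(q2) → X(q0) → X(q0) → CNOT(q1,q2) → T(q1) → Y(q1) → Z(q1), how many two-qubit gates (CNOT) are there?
1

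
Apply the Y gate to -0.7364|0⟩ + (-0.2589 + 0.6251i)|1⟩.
(0.6251 + 0.2589i)|0⟩ - 0.7364i|1⟩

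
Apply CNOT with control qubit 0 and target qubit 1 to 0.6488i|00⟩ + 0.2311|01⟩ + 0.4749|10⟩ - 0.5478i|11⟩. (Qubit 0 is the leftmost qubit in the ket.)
0.6488i|00⟩ + 0.2311|01⟩ - 0.5478i|10⟩ + 0.4749|11⟩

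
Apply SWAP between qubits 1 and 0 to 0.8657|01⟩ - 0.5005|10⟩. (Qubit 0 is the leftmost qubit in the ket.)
-0.5005|01⟩ + 0.8657|10⟩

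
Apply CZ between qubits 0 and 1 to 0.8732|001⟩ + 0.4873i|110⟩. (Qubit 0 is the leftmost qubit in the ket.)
0.8732|001⟩ - 0.4873i|110⟩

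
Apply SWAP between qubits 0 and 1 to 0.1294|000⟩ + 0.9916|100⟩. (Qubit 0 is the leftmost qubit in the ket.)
0.1294|000⟩ + 0.9916|010⟩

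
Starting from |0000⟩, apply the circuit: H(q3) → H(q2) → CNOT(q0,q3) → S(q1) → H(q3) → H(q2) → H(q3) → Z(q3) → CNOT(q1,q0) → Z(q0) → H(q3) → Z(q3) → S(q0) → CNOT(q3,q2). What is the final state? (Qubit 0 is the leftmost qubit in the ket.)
-|0011⟩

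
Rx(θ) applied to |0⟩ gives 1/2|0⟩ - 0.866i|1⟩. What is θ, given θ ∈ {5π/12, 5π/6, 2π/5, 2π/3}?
2π/3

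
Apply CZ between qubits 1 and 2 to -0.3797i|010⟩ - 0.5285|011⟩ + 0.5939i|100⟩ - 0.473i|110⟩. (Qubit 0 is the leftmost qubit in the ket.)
-0.3797i|010⟩ + 0.5285|011⟩ + 0.5939i|100⟩ - 0.473i|110⟩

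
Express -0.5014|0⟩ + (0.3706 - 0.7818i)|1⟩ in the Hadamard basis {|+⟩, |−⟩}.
(-0.09249 - 0.5528i)|+⟩ + (-0.6166 + 0.5528i)|−⟩

With |ψ⟩ = α|0⟩ + β|1⟩, the Hadamard-basis coefficients are ⟨+|ψ⟩ = (α + β)/√2 and ⟨−|ψ⟩ = (α − β)/√2.
Here α = -0.5014, β = (0.3706 - 0.7818i): (α + β)/√2 = (-0.09249 - 0.5528i), (α − β)/√2 = (-0.6166 + 0.5528i).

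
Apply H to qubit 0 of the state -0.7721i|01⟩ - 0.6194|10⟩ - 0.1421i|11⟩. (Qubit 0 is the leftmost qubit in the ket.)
-0.438|00⟩ - 0.6464i|01⟩ + 0.438|10⟩ - 0.4455i|11⟩

H on qubit 0 mixes each pair of kets that differ only in qubit 0: amplitudes (a, b) of (|…0…⟩, |…1…⟩) become ((a + b)/√2, (a − b)/√2). Kets absent from the input have amplitude 0.
(|00⟩, |10⟩): (a, b) = (0, -0.6194) → (-0.438, 0.438)
(|01⟩, |11⟩): (a, b) = (-0.7721i, -0.1421i) → (-0.6464i, -0.4455i)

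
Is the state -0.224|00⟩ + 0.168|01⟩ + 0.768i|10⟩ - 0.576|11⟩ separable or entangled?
Entangled

Writing the state as a|00⟩ + b|01⟩ + c|10⟩ + d|11⟩, it is a product state iff ad − bc = 0.
Here (a, b, c, d) = (-0.224, 0.168, 0.768i, -0.576): ad − bc = (-0.224)(-0.576) − (0.168)(0.768i) = (0.129 - 0.129i) ≠ 0, so the state is entangled.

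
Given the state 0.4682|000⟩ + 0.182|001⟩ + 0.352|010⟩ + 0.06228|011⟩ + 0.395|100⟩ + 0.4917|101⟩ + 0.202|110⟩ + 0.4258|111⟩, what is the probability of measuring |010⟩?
0.1239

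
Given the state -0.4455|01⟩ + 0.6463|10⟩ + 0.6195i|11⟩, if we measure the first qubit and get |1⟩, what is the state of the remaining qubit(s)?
0.7219|0⟩ + 0.692i|1⟩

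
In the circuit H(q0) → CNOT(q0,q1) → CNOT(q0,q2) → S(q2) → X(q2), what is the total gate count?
5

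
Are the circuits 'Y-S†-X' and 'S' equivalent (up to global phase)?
No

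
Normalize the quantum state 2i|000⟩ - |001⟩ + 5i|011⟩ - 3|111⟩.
0.3203i|000⟩ - 0.1601|001⟩ + 0.8006i|011⟩ - 0.4804|111⟩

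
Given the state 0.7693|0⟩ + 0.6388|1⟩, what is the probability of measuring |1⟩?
0.4081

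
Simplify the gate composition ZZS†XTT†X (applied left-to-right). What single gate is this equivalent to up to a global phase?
S†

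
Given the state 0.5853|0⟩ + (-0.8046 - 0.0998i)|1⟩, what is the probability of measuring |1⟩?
0.6573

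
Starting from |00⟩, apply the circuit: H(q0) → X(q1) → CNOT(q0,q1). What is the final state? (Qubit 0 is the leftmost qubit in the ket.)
1/√2|01⟩ + 1/√2|10⟩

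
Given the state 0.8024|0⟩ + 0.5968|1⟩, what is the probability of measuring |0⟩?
0.6438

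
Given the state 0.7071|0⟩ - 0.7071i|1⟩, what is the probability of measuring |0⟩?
0.5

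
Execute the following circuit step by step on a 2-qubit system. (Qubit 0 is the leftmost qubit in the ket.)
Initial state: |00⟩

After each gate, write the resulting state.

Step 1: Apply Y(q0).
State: i|10⟩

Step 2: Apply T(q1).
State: i|10⟩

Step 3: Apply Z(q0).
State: -i|10⟩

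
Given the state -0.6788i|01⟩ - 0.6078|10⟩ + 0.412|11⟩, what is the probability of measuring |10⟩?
0.3694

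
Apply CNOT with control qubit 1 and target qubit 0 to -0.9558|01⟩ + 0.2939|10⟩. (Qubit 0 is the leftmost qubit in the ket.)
0.2939|10⟩ - 0.9558|11⟩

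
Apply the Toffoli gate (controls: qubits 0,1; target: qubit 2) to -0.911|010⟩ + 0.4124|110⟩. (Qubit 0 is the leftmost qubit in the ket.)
-0.911|010⟩ + 0.4124|111⟩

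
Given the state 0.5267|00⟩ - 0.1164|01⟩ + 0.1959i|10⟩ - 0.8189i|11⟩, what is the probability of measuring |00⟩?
0.2774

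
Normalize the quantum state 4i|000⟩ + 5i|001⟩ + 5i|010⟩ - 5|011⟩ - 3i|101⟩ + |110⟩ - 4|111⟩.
0.3698i|000⟩ + 0.4623i|001⟩ + 0.4623i|010⟩ - 0.4623|011⟩ - 0.2774i|101⟩ + 0.09245|110⟩ - 0.3698|111⟩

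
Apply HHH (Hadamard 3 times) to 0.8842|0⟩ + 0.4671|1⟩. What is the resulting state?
0.9555|0⟩ + 0.2949|1⟩

H² = I, so H^3 = H: a single Hadamard. With (a, b) = (0.8842, 0.4671), H gives ((a + b)/√2, (a − b)/√2) = (0.9555, 0.2949).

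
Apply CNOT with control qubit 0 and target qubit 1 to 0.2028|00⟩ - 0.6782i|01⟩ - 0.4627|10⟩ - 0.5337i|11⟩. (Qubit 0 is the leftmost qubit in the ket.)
0.2028|00⟩ - 0.6782i|01⟩ - 0.5337i|10⟩ - 0.4627|11⟩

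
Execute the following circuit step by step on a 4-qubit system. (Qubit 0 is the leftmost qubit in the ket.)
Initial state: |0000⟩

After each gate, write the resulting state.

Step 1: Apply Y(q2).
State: i|0010⟩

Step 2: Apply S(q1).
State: i|0010⟩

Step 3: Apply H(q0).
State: (1/√2)i|0010⟩ + (1/√2)i|1010⟩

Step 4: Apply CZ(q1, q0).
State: (1/√2)i|0010⟩ + (1/√2)i|1010⟩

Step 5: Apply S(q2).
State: -1/√2|0010⟩ - 1/√2|1010⟩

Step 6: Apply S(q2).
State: -(1/√2)i|0010⟩ - (1/√2)i|1010⟩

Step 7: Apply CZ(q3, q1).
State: -(1/√2)i|0010⟩ - (1/√2)i|1010⟩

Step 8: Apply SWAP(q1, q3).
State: -(1/√2)i|0010⟩ - (1/√2)i|1010⟩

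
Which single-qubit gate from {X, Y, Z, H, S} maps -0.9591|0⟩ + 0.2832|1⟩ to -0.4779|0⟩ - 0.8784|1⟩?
H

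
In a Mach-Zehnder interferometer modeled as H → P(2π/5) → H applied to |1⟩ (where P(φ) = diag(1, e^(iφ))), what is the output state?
(0.3455 - 0.4755i)|0⟩ + (0.6545 + 0.4755i)|1⟩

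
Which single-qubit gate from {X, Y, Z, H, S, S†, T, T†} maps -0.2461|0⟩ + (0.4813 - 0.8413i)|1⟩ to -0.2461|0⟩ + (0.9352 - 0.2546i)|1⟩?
T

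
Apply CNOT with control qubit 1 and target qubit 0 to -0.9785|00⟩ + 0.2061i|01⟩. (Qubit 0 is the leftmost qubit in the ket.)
-0.9785|00⟩ + 0.2061i|11⟩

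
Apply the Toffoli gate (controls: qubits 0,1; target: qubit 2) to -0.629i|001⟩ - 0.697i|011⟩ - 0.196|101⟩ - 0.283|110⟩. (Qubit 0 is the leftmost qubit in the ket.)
-0.629i|001⟩ - 0.697i|011⟩ - 0.196|101⟩ - 0.283|111⟩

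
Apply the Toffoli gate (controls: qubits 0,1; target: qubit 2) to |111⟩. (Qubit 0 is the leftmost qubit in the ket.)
|110⟩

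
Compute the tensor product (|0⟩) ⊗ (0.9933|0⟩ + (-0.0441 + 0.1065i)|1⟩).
0.9933|00⟩ + (-0.0441 + 0.1065i)|01⟩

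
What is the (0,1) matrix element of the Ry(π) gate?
-1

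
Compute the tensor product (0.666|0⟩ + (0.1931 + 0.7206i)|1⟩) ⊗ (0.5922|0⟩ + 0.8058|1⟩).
0.3944|00⟩ + 0.5367|01⟩ + (0.1144 + 0.4267i)|10⟩ + (0.1556 + 0.5807i)|11⟩

amp(|b₁b₂…⟩) = product of the factor amplitudes for bits b₁, b₂, …; only kets whose every factor amplitude is nonzero survive.
|00⟩: (0.666)(0.5922) = 0.3944
|01⟩: (0.666)(0.8058) = 0.5367
|10⟩: (0.1931 + 0.7206i)(0.5922) = (0.1144 + 0.4267i)
|11⟩: (0.1931 + 0.7206i)(0.8058) = (0.1556 + 0.5807i)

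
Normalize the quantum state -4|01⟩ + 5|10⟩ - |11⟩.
-0.6172|01⟩ + 0.7715|10⟩ - 0.1543|11⟩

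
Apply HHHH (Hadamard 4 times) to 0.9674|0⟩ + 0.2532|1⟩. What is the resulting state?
0.9674|0⟩ + 0.2532|1⟩

H² = I, so an even number of Hadamards cancels: H^4 = I and the state is unchanged.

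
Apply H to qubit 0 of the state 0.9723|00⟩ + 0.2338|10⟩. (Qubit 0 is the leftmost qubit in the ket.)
0.8528|00⟩ + 0.5222|10⟩

H on qubit 0 mixes each pair of kets that differ only in qubit 0: amplitudes (a, b) of (|…0…⟩, |…1…⟩) become ((a + b)/√2, (a − b)/√2). Kets absent from the input have amplitude 0.
(|00⟩, |10⟩): (a, b) = (0.9723, 0.2338) → (0.8528, 0.5222)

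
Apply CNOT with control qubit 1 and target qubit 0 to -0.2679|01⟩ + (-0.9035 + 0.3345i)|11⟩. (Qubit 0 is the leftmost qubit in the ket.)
(-0.9035 + 0.3345i)|01⟩ - 0.2679|11⟩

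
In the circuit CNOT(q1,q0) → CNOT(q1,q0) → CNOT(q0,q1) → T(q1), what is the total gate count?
4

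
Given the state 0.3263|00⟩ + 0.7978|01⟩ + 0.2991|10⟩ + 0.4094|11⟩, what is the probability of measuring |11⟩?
0.1676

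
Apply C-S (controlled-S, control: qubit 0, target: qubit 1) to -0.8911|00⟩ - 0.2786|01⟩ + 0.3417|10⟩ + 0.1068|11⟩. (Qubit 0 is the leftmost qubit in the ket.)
-0.8911|00⟩ - 0.2786|01⟩ + 0.3417|10⟩ + 0.1068i|11⟩

C-S leaves the control-|0⟩ kets |00⟩, |01⟩ unchanged and applies S to qubit 1 on the control-|1⟩ pair (|10⟩, |11⟩).
S = [[1, 0], [0, i]].
With a = amp(|10⟩) = 0.3417 and b = amp(|11⟩) = 0.1068:
new amp(|10⟩) = (1)·a = 0.3417
new amp(|11⟩) = (i)·b = 0.1068i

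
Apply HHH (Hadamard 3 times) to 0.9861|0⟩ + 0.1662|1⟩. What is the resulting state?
0.8148|0⟩ + 0.5798|1⟩

H² = I, so H^3 = H: a single Hadamard. With (a, b) = (0.9861, 0.1662), H gives ((a + b)/√2, (a − b)/√2) = (0.8148, 0.5798).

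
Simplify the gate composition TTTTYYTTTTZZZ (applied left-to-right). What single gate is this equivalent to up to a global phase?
Z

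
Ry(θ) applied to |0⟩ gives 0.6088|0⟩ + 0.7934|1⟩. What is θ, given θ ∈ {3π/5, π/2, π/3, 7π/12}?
7π/12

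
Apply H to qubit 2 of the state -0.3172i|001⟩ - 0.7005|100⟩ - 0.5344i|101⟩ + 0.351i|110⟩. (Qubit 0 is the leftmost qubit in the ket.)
-0.2243i|000⟩ + 0.2243i|001⟩ + (-0.4953 - 0.3779i)|100⟩ + (-0.4953 + 0.3779i)|101⟩ + 0.2482i|110⟩ + 0.2482i|111⟩

H on qubit 2 mixes each pair of kets that differ only in qubit 2: amplitudes (a, b) of (|…0…⟩, |…1…⟩) become ((a + b)/√2, (a − b)/√2). Kets absent from the input have amplitude 0.
(|000⟩, |001⟩): (a, b) = (0, -0.3172i) → (-0.2243i, 0.2243i)
(|100⟩, |101⟩): (a, b) = (-0.7005, -0.5344i) → ((-0.4953 - 0.3779i), (-0.4953 + 0.3779i))
(|110⟩, |111⟩): (a, b) = (0.351i, 0) → (0.2482i, 0.2482i)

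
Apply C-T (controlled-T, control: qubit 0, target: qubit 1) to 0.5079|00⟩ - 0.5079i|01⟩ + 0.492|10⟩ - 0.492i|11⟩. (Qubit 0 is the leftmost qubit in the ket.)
0.5079|00⟩ - 0.5079i|01⟩ + 0.492|10⟩ + (0.3479 - 0.3479i)|11⟩

C-T leaves the control-|0⟩ kets |00⟩, |01⟩ unchanged and applies T to qubit 1 on the control-|1⟩ pair (|10⟩, |11⟩).
T = [[1, 0], [0, (1/√2 + (1/√2)i)]].
With a = amp(|10⟩) = 0.492 and b = amp(|11⟩) = -0.492i:
new amp(|10⟩) = (1)·a = 0.492
new amp(|11⟩) = (1/√2 + (1/√2)i)·b = (0.3479 - 0.3479i)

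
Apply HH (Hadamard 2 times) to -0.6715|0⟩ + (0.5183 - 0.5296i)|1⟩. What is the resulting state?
-0.6715|0⟩ + (0.5183 - 0.5296i)|1⟩

H² = I, so an even number of Hadamards cancels: H^2 = I and the state is unchanged.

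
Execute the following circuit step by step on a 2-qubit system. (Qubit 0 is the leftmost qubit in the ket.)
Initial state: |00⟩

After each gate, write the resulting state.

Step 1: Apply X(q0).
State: |10⟩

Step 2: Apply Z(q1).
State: |10⟩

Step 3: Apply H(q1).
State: 1/√2|10⟩ + 1/√2|11⟩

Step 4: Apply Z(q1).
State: 1/√2|10⟩ - 1/√2|11⟩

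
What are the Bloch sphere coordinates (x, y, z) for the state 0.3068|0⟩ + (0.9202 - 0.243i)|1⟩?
(0.5646, -0.1491, -0.8117)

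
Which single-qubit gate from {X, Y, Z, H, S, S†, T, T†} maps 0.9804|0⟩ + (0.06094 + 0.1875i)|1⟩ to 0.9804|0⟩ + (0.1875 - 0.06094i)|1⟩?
S†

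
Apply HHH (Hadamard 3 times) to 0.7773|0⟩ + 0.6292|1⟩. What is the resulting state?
0.9945|0⟩ + 0.1047|1⟩

H² = I, so H^3 = H: a single Hadamard. With (a, b) = (0.7773, 0.6292), H gives ((a + b)/√2, (a − b)/√2) = (0.9945, 0.1047).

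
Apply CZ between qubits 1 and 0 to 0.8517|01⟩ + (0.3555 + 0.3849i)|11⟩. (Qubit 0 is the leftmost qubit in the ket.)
0.8517|01⟩ + (-0.3555 - 0.3849i)|11⟩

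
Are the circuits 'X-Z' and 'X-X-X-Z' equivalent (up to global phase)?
Yes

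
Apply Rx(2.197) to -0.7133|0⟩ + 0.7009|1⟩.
(-0.3245 - 0.6242i)|0⟩ + (0.3189 + 0.6352i)|1⟩

Rx(2.197) = [[cos(θ/2), −i·sin(θ/2)], [−i·sin(θ/2), cos(θ/2)]]; θ = 2.197, cos(θ/2) ≈ 0.454932, sin(θ/2) ≈ 0.890526.
With a = amp(|0⟩) = -0.7133 and b = amp(|1⟩) = 0.7009:
new amp(|0⟩) = (0.454932)·a + (-0.890526i)·b = (-0.3245 - 0.6242i)
new amp(|1⟩) = (-0.890526i)·a + (0.454932)·b = (0.3189 + 0.6352i)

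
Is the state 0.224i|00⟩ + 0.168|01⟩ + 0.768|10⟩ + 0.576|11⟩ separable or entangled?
Entangled

Writing the state as a|00⟩ + b|01⟩ + c|10⟩ + d|11⟩, it is a product state iff ad − bc = 0.
Here (a, b, c, d) = (0.224i, 0.168, 0.768, 0.576): ad − bc = (0.224i)(0.576) − (0.168)(0.768) = (-0.129 + 0.129i) ≠ 0, so the state is entangled.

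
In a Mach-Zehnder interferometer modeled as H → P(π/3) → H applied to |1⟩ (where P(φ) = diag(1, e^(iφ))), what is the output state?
(0.25 - 0.433i)|0⟩ + (0.75 + 0.433i)|1⟩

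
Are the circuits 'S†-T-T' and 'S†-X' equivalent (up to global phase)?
No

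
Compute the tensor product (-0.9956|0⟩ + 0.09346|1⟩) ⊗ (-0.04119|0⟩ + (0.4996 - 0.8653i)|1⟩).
0.04101|00⟩ + (-0.4974 + 0.8615i)|01⟩ - 0.00385|10⟩ + (0.04669 - 0.08087i)|11⟩

amp(|b₁b₂…⟩) = product of the factor amplitudes for bits b₁, b₂, …; only kets whose every factor amplitude is nonzero survive.
|00⟩: (-0.9956)(-0.04119) = 0.04101
|01⟩: (-0.9956)(0.4996 - 0.8653i) = (-0.4974 + 0.8615i)
|10⟩: (0.09346)(-0.04119) = -0.00385
|11⟩: (0.09346)(0.4996 - 0.8653i) = (0.04669 - 0.08087i)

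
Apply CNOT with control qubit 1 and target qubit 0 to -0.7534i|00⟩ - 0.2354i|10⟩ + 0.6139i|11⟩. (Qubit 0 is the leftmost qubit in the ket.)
-0.7534i|00⟩ + 0.6139i|01⟩ - 0.2354i|10⟩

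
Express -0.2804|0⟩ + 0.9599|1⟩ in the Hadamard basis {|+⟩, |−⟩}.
0.4805|+⟩ - 0.877|−⟩

With |ψ⟩ = α|0⟩ + β|1⟩, the Hadamard-basis coefficients are ⟨+|ψ⟩ = (α + β)/√2 and ⟨−|ψ⟩ = (α − β)/√2.
Here α = -0.2804, β = 0.9599: (α + β)/√2 = 0.4805, (α − β)/√2 = -0.877.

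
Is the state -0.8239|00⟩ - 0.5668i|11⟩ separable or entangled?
Entangled

Writing the state as a|00⟩ + b|01⟩ + c|10⟩ + d|11⟩, it is a product state iff ad − bc = 0.
Here (a, b, c, d) = (-0.8239, 0, 0, -0.5668i): ad − bc = (-0.8239)(-0.5668i) − (0)(0) = 0.467i ≠ 0, so the state is entangled.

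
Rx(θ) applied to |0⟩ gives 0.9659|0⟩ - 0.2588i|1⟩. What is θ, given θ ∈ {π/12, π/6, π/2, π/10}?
π/6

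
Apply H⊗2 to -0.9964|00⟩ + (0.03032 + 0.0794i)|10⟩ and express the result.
(-0.483 + 0.0397i)|00⟩ + (-0.483 + 0.0397i)|01⟩ + (-0.5134 - 0.0397i)|10⟩ + (-0.5134 - 0.0397i)|11⟩

H⊗2 gives amp(|y⟩) = (1/2) Σ_x (−1)^(x·y) amp(|x⟩), where x·y is the number of positions in which both x and y have a 1.
|00⟩: (-0.9964 + (0.03032 + 0.0794i))/2 = (-0.483 + 0.0397i)
|01⟩: (-0.9964 + (0.03032 + 0.0794i))/2 = (-0.483 + 0.0397i)
|10⟩: (-0.9964 - (0.03032 + 0.0794i))/2 = (-0.5134 - 0.0397i)
|11⟩: (-0.9964 - (0.03032 + 0.0794i))/2 = (-0.5134 - 0.0397i)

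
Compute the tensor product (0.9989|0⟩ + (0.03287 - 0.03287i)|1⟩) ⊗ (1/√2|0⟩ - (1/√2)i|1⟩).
0.7063|00⟩ - 0.7063i|01⟩ + (0.02324 - 0.02324i)|10⟩ + (-0.02324 - 0.02324i)|11⟩

amp(|b₁b₂…⟩) = product of the factor amplitudes for bits b₁, b₂, …; only kets whose every factor amplitude is nonzero survive.
|00⟩: (0.9989)(1/√2) = 0.7063
|01⟩: (0.9989)(-(1/√2)i) = -0.7063i
|10⟩: (0.03287 - 0.03287i)(1/√2) = (0.02324 - 0.02324i)
|11⟩: (0.03287 - 0.03287i)(-(1/√2)i) = (-0.02324 - 0.02324i)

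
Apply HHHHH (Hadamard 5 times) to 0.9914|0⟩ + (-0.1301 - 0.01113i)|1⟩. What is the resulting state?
(0.609 - 0.00787i)|0⟩ + (0.793 + 0.00787i)|1⟩

H² = I, so H^5 = H: a single Hadamard. With (a, b) = (0.9914, (-0.1301 - 0.01113i)), H gives ((a + b)/√2, (a − b)/√2) = ((0.609 - 0.00787i), (0.793 + 0.00787i)).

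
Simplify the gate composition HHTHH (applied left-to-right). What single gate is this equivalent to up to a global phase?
T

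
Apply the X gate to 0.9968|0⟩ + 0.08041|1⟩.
0.08041|0⟩ + 0.9968|1⟩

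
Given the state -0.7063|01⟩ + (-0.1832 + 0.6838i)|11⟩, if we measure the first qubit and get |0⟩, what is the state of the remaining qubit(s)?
-|1⟩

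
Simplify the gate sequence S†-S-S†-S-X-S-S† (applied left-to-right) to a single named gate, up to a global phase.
X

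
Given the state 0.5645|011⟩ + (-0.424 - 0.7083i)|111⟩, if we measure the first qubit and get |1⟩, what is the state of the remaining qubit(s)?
(-0.5136 - 0.858i)|11⟩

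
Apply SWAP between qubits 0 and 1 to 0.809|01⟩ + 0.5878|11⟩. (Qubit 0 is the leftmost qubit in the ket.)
0.809|10⟩ + 0.5878|11⟩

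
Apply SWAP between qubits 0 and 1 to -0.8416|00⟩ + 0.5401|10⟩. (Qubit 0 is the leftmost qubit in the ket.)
-0.8416|00⟩ + 0.5401|01⟩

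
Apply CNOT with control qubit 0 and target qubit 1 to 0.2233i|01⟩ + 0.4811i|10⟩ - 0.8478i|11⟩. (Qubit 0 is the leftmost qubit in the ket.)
0.2233i|01⟩ - 0.8478i|10⟩ + 0.4811i|11⟩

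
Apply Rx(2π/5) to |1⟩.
-0.5878i|0⟩ + 0.809|1⟩

Rx(2π/5) = [[cos(θ/2), −i·sin(θ/2)], [−i·sin(θ/2), cos(θ/2)]]; θ = 2π/5, cos(θ/2) ≈ 0.809017, sin(θ/2) ≈ 0.587785.
With a = amp(|0⟩) = 0 and b = amp(|1⟩) = 1:
new amp(|0⟩) = (0.809017)·a + (-0.587785i)·b = -0.5878i
new amp(|1⟩) = (-0.587785i)·a + (0.809017)·b = 0.809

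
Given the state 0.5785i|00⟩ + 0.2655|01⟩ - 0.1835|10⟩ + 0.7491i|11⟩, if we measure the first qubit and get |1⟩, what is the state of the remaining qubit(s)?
-0.2379|0⟩ + 0.9713i|1⟩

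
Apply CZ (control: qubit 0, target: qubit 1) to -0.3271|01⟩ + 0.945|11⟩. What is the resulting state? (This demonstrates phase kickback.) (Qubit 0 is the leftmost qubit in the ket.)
-0.3271|01⟩ - 0.945|11⟩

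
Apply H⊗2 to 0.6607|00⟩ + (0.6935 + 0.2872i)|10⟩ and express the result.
(0.6771 + 0.1436i)|00⟩ + (0.6771 + 0.1436i)|01⟩ + (-0.0164 - 0.1436i)|10⟩ + (-0.0164 - 0.1436i)|11⟩

H⊗2 gives amp(|y⟩) = (1/2) Σ_x (−1)^(x·y) amp(|x⟩), where x·y is the number of positions in which both x and y have a 1.
|00⟩: (0.6607 + (0.6935 + 0.2872i))/2 = (0.6771 + 0.1436i)
|01⟩: (0.6607 + (0.6935 + 0.2872i))/2 = (0.6771 + 0.1436i)
|10⟩: (0.6607 - (0.6935 + 0.2872i))/2 = (-0.0164 - 0.1436i)
|11⟩: (0.6607 - (0.6935 + 0.2872i))/2 = (-0.0164 - 0.1436i)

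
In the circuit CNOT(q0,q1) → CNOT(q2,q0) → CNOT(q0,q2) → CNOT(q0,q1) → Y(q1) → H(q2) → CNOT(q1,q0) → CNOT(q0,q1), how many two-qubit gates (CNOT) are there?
6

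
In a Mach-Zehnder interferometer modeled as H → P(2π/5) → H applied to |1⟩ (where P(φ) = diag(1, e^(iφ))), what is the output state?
(0.3455 - 0.4755i)|0⟩ + (0.6545 + 0.4755i)|1⟩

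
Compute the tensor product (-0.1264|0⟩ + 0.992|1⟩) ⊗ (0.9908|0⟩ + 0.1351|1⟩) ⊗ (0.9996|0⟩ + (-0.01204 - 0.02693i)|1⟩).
-0.1252|000⟩ + (0.001508 + 0.003373i)|001⟩ - 0.01707|010⟩ + (0.0002056 + 0.0004599i)|011⟩ + 0.9825|100⟩ + (-0.01183 - 0.02647i)|101⟩ + 0.134|110⟩ + (-0.001614 - 0.003609i)|111⟩

amp(|b₁b₂…⟩) = product of the factor amplitudes for bits b₁, b₂, …; only kets whose every factor amplitude is nonzero survive.
|000⟩: (-0.1264)(0.9908)(0.9996) = -0.1252
|001⟩: (-0.1264)(0.9908)(-0.01204 - 0.02693i) = (0.001508 + 0.003373i)
|010⟩: (-0.1264)(0.1351)(0.9996) = -0.01707
|011⟩: (-0.1264)(0.1351)(-0.01204 - 0.02693i) = (0.0002056 + 0.0004599i)
|100⟩: (0.992)(0.9908)(0.9996) = 0.9825
|101⟩: (0.992)(0.9908)(-0.01204 - 0.02693i) = (-0.01183 - 0.02647i)
|110⟩: (0.992)(0.1351)(0.9996) = 0.134
|111⟩: (0.992)(0.1351)(-0.01204 - 0.02693i) = (-0.001614 - 0.003609i)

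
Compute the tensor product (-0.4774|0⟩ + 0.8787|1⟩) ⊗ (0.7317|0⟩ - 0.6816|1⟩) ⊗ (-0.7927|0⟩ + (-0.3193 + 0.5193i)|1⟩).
0.2769|000⟩ + (0.1115 - 0.1814i)|001⟩ - 0.2579|010⟩ + (-0.1039 + 0.169i)|011⟩ - 0.5097|100⟩ + (-0.2053 + 0.3339i)|101⟩ + 0.4748|110⟩ + (0.1912 - 0.311i)|111⟩

amp(|b₁b₂…⟩) = product of the factor amplitudes for bits b₁, b₂, …; only kets whose every factor amplitude is nonzero survive.
|000⟩: (-0.4774)(0.7317)(-0.7927) = 0.2769
|001⟩: (-0.4774)(0.7317)(-0.3193 + 0.5193i) = (0.1115 - 0.1814i)
|010⟩: (-0.4774)(-0.6816)(-0.7927) = -0.2579
|011⟩: (-0.4774)(-0.6816)(-0.3193 + 0.5193i) = (-0.1039 + 0.169i)
|100⟩: (0.8787)(0.7317)(-0.7927) = -0.5097
|101⟩: (0.8787)(0.7317)(-0.3193 + 0.5193i) = (-0.2053 + 0.3339i)
|110⟩: (0.8787)(-0.6816)(-0.7927) = 0.4748
|111⟩: (0.8787)(-0.6816)(-0.3193 + 0.5193i) = (0.1912 - 0.311i)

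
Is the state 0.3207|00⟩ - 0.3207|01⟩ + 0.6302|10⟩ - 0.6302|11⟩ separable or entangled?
Separable

Writing the state as a|00⟩ + b|01⟩ + c|10⟩ + d|11⟩, it is a product state iff ad − bc = 0.
Here (a, b, c, d) = (0.3207, -0.3207, 0.6302, -0.6302): ad − bc = (0.3207)(-0.6302) − (-0.3207)(0.6302) = 0, so the state is separable.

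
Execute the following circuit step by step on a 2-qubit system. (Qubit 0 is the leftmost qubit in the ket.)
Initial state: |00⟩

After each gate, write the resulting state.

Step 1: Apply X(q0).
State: |10⟩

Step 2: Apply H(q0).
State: 1/√2|00⟩ - 1/√2|10⟩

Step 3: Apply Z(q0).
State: 1/√2|00⟩ + 1/√2|10⟩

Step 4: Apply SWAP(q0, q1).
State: 1/√2|00⟩ + 1/√2|01⟩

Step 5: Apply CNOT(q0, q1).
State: 1/√2|00⟩ + 1/√2|01⟩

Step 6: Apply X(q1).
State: 1/√2|00⟩ + 1/√2|01⟩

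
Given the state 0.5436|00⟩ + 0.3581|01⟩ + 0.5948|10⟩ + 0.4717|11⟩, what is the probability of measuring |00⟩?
0.2955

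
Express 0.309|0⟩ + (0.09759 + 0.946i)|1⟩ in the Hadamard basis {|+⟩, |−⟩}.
(0.2875 + 0.6689i)|+⟩ + (0.1495 - 0.6689i)|−⟩

With |ψ⟩ = α|0⟩ + β|1⟩, the Hadamard-basis coefficients are ⟨+|ψ⟩ = (α + β)/√2 and ⟨−|ψ⟩ = (α − β)/√2.
Here α = 0.309, β = (0.09759 + 0.946i): (α + β)/√2 = (0.2875 + 0.6689i), (α − β)/√2 = (0.1495 - 0.6689i).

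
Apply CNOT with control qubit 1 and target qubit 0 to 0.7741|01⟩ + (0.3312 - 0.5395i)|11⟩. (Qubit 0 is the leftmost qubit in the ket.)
(0.3312 - 0.5395i)|01⟩ + 0.7741|11⟩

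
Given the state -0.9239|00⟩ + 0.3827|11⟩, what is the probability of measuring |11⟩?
0.1465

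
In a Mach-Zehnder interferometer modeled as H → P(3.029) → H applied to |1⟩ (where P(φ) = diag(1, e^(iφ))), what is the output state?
(0.9968 - 0.05618i)|0⟩ + (0.003166 + 0.05618i)|1⟩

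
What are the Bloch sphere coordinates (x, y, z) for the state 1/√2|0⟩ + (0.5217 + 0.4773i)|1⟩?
(0.7378, 0.675, 0.00001382)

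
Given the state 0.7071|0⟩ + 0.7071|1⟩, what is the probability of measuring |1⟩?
0.5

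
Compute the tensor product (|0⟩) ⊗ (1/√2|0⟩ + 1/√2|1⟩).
1/√2|00⟩ + 1/√2|01⟩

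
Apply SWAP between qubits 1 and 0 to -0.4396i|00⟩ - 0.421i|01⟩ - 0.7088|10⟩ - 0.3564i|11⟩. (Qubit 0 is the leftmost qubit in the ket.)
-0.4396i|00⟩ - 0.7088|01⟩ - 0.421i|10⟩ - 0.3564i|11⟩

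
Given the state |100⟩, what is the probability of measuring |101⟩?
0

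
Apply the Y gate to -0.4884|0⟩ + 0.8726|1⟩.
-0.8726i|0⟩ - 0.4884i|1⟩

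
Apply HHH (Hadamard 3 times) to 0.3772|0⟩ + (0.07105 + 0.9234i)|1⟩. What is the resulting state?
(0.317 + 0.6529i)|0⟩ + (0.2165 - 0.6529i)|1⟩

H² = I, so H^3 = H: a single Hadamard. With (a, b) = (0.3772, (0.07105 + 0.9234i)), H gives ((a + b)/√2, (a − b)/√2) = ((0.317 + 0.6529i), (0.2165 - 0.6529i)).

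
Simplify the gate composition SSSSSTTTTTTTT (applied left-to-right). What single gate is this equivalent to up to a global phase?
S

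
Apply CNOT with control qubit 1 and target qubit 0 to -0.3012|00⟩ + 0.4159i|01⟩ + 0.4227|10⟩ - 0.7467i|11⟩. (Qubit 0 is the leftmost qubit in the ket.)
-0.3012|00⟩ - 0.7467i|01⟩ + 0.4227|10⟩ + 0.4159i|11⟩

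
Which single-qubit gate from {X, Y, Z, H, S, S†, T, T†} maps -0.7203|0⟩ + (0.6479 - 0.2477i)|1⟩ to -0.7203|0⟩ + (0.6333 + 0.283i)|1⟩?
T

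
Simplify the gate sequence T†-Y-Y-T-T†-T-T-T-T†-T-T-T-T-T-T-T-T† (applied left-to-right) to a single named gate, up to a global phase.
T†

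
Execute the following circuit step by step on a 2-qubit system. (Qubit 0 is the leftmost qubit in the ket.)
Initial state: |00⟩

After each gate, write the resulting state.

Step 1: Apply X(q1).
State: |01⟩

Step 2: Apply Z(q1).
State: -|01⟩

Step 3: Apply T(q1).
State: (-1/√2 - (1/√2)i)|01⟩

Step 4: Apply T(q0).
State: (-1/√2 - (1/√2)i)|01⟩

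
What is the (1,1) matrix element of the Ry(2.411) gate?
0.3572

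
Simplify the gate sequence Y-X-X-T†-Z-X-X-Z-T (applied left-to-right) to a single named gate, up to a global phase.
Y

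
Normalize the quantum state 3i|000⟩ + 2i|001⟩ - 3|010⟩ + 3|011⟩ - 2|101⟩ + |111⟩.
(1/2)i|000⟩ + 0.3333i|001⟩ - 1/2|010⟩ + 1/2|011⟩ - 0.3333|101⟩ + 0.1667|111⟩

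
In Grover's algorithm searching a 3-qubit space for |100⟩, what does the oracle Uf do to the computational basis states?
Uf|x⟩ = -|x⟩ if x = 100, else |x⟩ (phase flip on target)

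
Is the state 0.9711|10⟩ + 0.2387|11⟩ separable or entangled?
Separable

Writing the state as a|00⟩ + b|01⟩ + c|10⟩ + d|11⟩, it is a product state iff ad − bc = 0.
Here (a, b, c, d) = (0, 0, 0.9711, 0.2387): ad − bc = (0)(0.2387) − (0)(0.9711) = 0, so the state is separable.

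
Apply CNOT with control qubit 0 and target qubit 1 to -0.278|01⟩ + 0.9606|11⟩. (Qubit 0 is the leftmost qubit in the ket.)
-0.278|01⟩ + 0.9606|10⟩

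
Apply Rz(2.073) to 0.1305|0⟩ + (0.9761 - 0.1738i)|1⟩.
(0.06646 - 0.1123i)|0⟩ + (0.6466 + 0.7516i)|1⟩

Rz(2.073) = [[e^(−iθ/2), 0], [0, e^(iθ/2)]] with e^(±iθ/2) = cos(θ/2) ± i·sin(θ/2); θ = 2.073, cos(θ/2) ≈ 0.509236, sin(θ/2) ≈ 0.860627.
With a = amp(|0⟩) = 0.1305 and b = amp(|1⟩) = (0.9761 - 0.1738i):
new amp(|0⟩) = (0.509236 - 0.860627i)·a = (0.06646 - 0.1123i)
new amp(|1⟩) = (0.509236 + 0.860627i)·b = (0.6466 + 0.7516i)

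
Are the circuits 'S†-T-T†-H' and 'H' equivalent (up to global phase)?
No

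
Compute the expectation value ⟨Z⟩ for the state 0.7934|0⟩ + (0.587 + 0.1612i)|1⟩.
0.2589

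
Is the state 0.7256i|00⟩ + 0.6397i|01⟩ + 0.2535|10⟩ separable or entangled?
Entangled

Writing the state as a|00⟩ + b|01⟩ + c|10⟩ + d|11⟩, it is a product state iff ad − bc = 0.
Here (a, b, c, d) = (0.7256i, 0.6397i, 0.2535, 0): ad − bc = (0.7256i)(0) − (0.6397i)(0.2535) = -0.1622i ≠ 0, so the state is entangled.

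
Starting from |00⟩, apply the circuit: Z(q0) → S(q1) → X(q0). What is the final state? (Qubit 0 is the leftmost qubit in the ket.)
|10⟩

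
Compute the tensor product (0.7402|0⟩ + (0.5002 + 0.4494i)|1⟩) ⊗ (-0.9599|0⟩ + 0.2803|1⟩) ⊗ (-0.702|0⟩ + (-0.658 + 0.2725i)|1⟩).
0.4988|000⟩ + (0.4675 - 0.1936i)|001⟩ - 0.1456|010⟩ + (-0.1365 + 0.05654i)|011⟩ + (0.3371 + 0.3028i)|100⟩ + (0.4335 + 0.153i)|101⟩ + (-0.09842 - 0.08843i)|110⟩ + (-0.1266 - 0.04468i)|111⟩

amp(|b₁b₂…⟩) = product of the factor amplitudes for bits b₁, b₂, …; only kets whose every factor amplitude is nonzero survive.
|000⟩: (0.7402)(-0.9599)(-0.702) = 0.4988
|001⟩: (0.7402)(-0.9599)(-0.658 + 0.2725i) = (0.4675 - 0.1936i)
|010⟩: (0.7402)(0.2803)(-0.702) = -0.1456
|011⟩: (0.7402)(0.2803)(-0.658 + 0.2725i) = (-0.1365 + 0.05654i)
|100⟩: (0.5002 + 0.4494i)(-0.9599)(-0.702) = (0.3371 + 0.3028i)
|101⟩: (0.5002 + 0.4494i)(-0.9599)(-0.658 + 0.2725i) = (0.4335 + 0.153i)
|110⟩: (0.5002 + 0.4494i)(0.2803)(-0.702) = (-0.09842 - 0.08843i)
|111⟩: (0.5002 + 0.4494i)(0.2803)(-0.658 + 0.2725i) = (-0.1266 - 0.04468i)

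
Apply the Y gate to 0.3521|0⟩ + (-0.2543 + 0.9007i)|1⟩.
(0.9007 + 0.2543i)|0⟩ + 0.3521i|1⟩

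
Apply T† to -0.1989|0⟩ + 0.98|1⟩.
-0.1989|0⟩ + (0.693 - 0.693i)|1⟩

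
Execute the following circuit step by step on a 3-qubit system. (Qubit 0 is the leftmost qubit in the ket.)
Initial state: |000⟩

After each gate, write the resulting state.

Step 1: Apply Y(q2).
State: i|001⟩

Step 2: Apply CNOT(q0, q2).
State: i|001⟩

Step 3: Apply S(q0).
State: i|001⟩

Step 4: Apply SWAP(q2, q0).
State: i|100⟩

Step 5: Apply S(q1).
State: i|100⟩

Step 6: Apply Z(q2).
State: i|100⟩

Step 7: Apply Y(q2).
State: -|101⟩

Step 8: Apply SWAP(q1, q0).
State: -|011⟩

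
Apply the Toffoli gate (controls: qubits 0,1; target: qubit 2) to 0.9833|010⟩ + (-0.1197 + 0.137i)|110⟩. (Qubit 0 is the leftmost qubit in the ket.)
0.9833|010⟩ + (-0.1197 + 0.137i)|111⟩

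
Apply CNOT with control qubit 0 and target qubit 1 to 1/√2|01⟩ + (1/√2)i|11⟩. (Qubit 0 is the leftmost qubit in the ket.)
1/√2|01⟩ + (1/√2)i|10⟩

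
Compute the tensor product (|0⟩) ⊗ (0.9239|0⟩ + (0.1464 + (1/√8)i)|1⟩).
0.9239|00⟩ + (0.1464 + (1/√8)i)|01⟩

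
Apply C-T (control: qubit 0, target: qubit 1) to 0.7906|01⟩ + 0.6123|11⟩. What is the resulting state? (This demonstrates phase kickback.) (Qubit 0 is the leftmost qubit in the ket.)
0.7906|01⟩ + (0.433 + 0.433i)|11⟩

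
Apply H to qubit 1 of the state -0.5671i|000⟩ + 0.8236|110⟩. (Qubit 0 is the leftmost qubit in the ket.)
-0.401i|000⟩ - 0.401i|010⟩ + 0.5824|100⟩ - 0.5824|110⟩

H on qubit 1 mixes each pair of kets that differ only in qubit 1: amplitudes (a, b) of (|…0…⟩, |…1…⟩) become ((a + b)/√2, (a − b)/√2). Kets absent from the input have amplitude 0.
(|000⟩, |010⟩): (a, b) = (-0.5671i, 0) → (-0.401i, -0.401i)
(|100⟩, |110⟩): (a, b) = (0, 0.8236) → (0.5824, -0.5824)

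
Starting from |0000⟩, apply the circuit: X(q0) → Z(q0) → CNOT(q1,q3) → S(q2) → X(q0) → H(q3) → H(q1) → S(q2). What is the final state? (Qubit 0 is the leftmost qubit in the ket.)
-1/2|0000⟩ - 1/2|0001⟩ - 1/2|0100⟩ - 1/2|0101⟩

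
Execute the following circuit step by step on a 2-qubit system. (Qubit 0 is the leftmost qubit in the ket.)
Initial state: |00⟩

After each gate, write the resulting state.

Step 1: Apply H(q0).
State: 1/√2|00⟩ + 1/√2|10⟩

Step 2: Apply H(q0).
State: |00⟩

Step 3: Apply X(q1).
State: |01⟩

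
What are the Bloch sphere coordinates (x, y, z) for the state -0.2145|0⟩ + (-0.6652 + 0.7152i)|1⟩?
(0.2854, -0.3068, -0.908)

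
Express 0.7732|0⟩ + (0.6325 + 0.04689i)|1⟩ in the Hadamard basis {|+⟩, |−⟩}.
(0.994 + 0.03316i)|+⟩ + (0.09949 - 0.03316i)|−⟩

With |ψ⟩ = α|0⟩ + β|1⟩, the Hadamard-basis coefficients are ⟨+|ψ⟩ = (α + β)/√2 and ⟨−|ψ⟩ = (α − β)/√2.
Here α = 0.7732, β = (0.6325 + 0.04689i): (α + β)/√2 = (0.994 + 0.03316i), (α − β)/√2 = (0.09949 - 0.03316i).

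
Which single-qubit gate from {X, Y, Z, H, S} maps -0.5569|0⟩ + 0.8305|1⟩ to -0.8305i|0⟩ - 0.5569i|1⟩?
Y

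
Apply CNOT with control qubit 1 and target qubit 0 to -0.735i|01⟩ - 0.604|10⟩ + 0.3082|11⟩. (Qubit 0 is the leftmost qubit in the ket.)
0.3082|01⟩ - 0.604|10⟩ - 0.735i|11⟩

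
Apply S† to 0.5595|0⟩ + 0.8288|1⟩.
0.5595|0⟩ - 0.8288i|1⟩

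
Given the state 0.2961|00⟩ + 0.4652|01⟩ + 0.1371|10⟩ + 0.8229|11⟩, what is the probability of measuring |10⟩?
0.0188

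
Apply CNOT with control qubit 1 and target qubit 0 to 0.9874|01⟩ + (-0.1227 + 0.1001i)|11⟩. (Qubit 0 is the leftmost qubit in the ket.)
(-0.1227 + 0.1001i)|01⟩ + 0.9874|11⟩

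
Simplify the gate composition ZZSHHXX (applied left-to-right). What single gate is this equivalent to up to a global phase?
S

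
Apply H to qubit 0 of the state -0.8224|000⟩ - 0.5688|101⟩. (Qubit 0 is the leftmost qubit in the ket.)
-0.5815|000⟩ - 0.4022|001⟩ - 0.5815|100⟩ + 0.4022|101⟩

H on qubit 0 mixes each pair of kets that differ only in qubit 0: amplitudes (a, b) of (|…0…⟩, |…1…⟩) become ((a + b)/√2, (a − b)/√2). Kets absent from the input have amplitude 0.
(|000⟩, |100⟩): (a, b) = (-0.8224, 0) → (-0.5815, -0.5815)
(|001⟩, |101⟩): (a, b) = (0, -0.5688) → (-0.4022, 0.4022)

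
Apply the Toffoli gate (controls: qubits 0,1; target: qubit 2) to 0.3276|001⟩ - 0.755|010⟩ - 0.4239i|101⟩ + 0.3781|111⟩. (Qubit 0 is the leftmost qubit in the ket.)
0.3276|001⟩ - 0.755|010⟩ - 0.4239i|101⟩ + 0.3781|110⟩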